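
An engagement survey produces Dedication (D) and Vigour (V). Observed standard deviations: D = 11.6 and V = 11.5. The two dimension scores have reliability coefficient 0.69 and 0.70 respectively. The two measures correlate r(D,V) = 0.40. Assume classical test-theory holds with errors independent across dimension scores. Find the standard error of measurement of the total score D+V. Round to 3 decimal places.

Var(total) = 266.81 + 106.72 = 373.53.
True-score variance = 185.421 + 106.72 = 292.141, so reliability = 0.7821.
Error variance = 373.53 − 292.141 = 81.3886; SEM = √81.3886 = 9.022.

9.022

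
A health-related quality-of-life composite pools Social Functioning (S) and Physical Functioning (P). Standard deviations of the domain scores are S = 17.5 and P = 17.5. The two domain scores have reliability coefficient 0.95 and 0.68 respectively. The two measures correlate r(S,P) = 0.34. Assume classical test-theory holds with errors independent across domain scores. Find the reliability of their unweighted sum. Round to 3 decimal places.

0.862

Var(S+P) = 17.5² + 17.5² + 2·[17.5·17.5·0.34] = 612.5 + 208.25 = 820.75.
Under uncorrelated errors the observed covariances equal the true-score covariances, so only the own-variance terms attenuate.
True-score variance = [17.5²·0.95 + 17.5²·0.68] + 208.25 = 499.188 + 208.25 = 707.438.
Reliability = 707.438 / 820.75 = 0.862.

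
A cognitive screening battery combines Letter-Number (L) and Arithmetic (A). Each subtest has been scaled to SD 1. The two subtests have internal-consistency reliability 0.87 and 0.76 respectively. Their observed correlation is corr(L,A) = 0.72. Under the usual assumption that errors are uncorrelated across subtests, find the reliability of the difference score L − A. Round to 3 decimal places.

Var(L−A) = 1 + 1 − 2·0.72 = 2 − 1.44 = 0.56.
Because errors are independent across components, Cov(Tᵢ,Tⱼ) = Cov(Xᵢ,Xⱼ); the off-diagonal part of the true-score variance is the same as above.
True-score variance = [0.87 + 0.76] − 1.44 = 1.63 − 1.44 = 0.19.
Reliability = 0.19 / 0.56 = 0.339.

0.339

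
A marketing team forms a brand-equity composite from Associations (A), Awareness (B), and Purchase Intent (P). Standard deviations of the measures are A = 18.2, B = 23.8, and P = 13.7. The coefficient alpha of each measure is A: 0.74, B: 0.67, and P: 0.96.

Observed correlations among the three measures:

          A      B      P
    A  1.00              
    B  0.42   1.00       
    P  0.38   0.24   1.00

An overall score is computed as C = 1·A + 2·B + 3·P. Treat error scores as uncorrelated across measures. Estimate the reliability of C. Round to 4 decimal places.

Var(C) = 18.2² + 2²·23.8² + 3²·13.7² + 2·[2·18.2·23.8·0.42 + 3·18.2·13.7·0.38 + 6·23.8·13.7·0.24] = 4286.21 + 2235.26 = 6521.47.
Because errors are independent across components, Cov(Tᵢ,Tⱼ) = Cov(Xᵢ,Xⱼ); the off-diagonal part of the true-score variance is the same as above.
True-score variance = [18.2²·0.74 + 2²·23.8²·0.67 + 3²·13.7²·0.96] + 2235.26 = 3384.82 + 2235.26 = 5620.08.
Reliability = 5620.08 / 6521.47 = 0.8618.

0.8618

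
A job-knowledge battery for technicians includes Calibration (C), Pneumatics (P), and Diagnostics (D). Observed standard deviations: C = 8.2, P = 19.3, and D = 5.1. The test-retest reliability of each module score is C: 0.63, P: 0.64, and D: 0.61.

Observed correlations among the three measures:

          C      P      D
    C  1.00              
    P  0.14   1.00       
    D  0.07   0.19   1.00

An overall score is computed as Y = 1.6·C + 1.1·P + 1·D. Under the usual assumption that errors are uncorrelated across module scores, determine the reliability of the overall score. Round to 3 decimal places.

Var(Y) = 1.6²·8.2² + 1.1²·19.3² + 5.1² + 2·[1.76·8.2·19.3·0.14 + 1.6·8.2·5.1·0.07 + 1.1·19.3·5.1·0.19] = 648.857 + 128.502 = 777.359.
Under uncorrelated errors the observed covariances equal the true-score covariances, so only the own-variance terms attenuate.
True-score variance = [1.6²·8.2²·0.63 + 1.1²·19.3²·0.64 + 5.1²·0.61] + 128.502 = 412.767 + 128.502 = 541.269.
Reliability = 541.269 / 777.359 = 0.696.

0.696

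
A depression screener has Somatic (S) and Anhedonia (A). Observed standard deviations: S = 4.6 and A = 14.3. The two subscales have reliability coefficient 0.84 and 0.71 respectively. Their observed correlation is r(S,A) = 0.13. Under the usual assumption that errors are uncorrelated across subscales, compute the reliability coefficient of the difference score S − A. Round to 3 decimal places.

0.699

Var(S−A) = 4.6² + 14.3² − 2·4.6·14.3·0.13 = 225.65 − 17.1028 = 208.547.
Because errors are independent across components, Cov(Tᵢ,Tⱼ) = Cov(Xᵢ,Xⱼ); the off-diagonal part of the true-score variance is the same as above.
True-score variance = [4.6²·0.84 + 14.3²·0.71] − 17.1028 = 162.962 − 17.1028 = 145.859.
Reliability = 145.859 / 208.547 = 0.699.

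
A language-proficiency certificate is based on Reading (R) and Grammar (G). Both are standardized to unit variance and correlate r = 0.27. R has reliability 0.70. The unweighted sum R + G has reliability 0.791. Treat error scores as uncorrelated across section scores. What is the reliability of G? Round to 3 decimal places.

0.769

Var(R+G) = 2 + 2·0.27 = 2.540.
True-score variance = ρ_R + ρ_G + 2·0.27, so 0.791 = (0.70 + ρ_G + 0.54) / 2.540.
ρ_G = 0.791·2.540 − 0.70 − 0.54 = 0.769.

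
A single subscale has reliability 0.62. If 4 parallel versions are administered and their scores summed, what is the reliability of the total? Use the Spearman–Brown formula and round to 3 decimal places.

0.867

ρ_k = kρ / (1 + (k−1)ρ) = 4·0.62 / (1 + 3·0.62) = 2.480 / 2.860 = 0.867.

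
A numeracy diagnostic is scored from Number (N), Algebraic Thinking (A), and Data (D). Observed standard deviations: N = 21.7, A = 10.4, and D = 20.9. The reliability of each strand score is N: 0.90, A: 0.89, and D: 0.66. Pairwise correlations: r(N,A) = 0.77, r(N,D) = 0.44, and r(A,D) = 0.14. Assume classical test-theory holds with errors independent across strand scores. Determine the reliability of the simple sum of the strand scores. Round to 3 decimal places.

0.886

Var(N+A+D) = 21.7² + 10.4² + 20.9² + 2·[21.7·10.4·0.77 + 21.7·20.9·0.44 + 10.4·20.9·0.14] = 1015.86 + 807.514 = 1823.37.
Under uncorrelated errors the observed covariances equal the true-score covariances, so only the own-variance terms attenuate.
True-score variance = [21.7²·0.90 + 10.4²·0.89 + 20.9²·0.66] + 807.514 = 808.358 + 807.514 = 1615.87.
Reliability = 1615.87 / 1823.37 = 0.886.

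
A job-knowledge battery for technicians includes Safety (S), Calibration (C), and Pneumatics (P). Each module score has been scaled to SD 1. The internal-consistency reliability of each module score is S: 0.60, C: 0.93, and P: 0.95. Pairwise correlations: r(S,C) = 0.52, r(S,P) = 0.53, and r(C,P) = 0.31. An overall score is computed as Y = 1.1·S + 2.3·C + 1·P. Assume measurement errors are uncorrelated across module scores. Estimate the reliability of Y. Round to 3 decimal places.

Var(Y) = 1.1² + 2.3² + 1 + 2·[2.53·0.52 + 1.1·0.53 + 2.3·0.31] = 7.5 + 5.2232 = 12.7232.
Because errors are independent across components, Cov(Tᵢ,Tⱼ) = Cov(Xᵢ,Xⱼ); the off-diagonal part of the true-score variance is the same as above.
True-score variance = [1.1²·0.60 + 2.3²·0.93 + 0.95] + 5.2232 = 6.5957 + 5.2232 = 11.8189.
Reliability = 11.8189 / 12.7232 = 0.929.

0.929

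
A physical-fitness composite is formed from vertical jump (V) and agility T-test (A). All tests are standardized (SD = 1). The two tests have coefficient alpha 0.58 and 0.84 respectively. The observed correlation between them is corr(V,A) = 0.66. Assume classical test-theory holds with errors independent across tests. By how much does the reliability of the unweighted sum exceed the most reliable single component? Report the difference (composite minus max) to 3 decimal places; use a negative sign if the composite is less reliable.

Var(sum) = 2 + 1.32 = 3.32; true-score variance = 1.42 + 1.32 = 2.74; composite reliability = 0.8253.
Max component reliability = 0.8400.
Difference = 0.8253 − 0.8400 = -0.015.

-0.015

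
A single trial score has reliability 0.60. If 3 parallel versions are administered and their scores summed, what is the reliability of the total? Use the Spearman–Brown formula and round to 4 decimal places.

ρ_k = kρ / (1 + (k−1)ρ) = 3·0.60 / (1 + 2·0.60) = 1.800 / 2.200 = 0.8182.

0.8182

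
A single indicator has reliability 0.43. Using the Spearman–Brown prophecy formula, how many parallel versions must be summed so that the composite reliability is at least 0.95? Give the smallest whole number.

k ≥ ρ*(1−ρ₁)/(ρ₁(1−ρ*)) = 0.95·0.57 / (0.43·0.05) = 25.186.
Smallest integer k = 26.

26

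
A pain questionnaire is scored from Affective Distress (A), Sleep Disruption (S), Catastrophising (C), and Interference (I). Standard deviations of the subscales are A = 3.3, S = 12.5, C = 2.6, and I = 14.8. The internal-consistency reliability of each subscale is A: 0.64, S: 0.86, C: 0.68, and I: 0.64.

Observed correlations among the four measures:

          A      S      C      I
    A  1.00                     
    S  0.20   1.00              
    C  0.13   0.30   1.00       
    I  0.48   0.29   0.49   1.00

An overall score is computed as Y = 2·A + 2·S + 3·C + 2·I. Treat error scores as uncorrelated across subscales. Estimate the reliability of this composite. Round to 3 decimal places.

Var(Y) = 2²·3.3² + 2²·12.5² + 3²·2.6² + 2²·14.8² + 2·[4·3.3·12.5·0.20 + 6·3.3·2.6·0.13 + 4·3.3·14.8·0.48 + 6·12.5·2.6·0.30 + 4·12.5·14.8·0.29 + 6·2.6·14.8·0.49] = 1605.56 + 1039.39 = 2644.95.
With uncorrelated errors the cross-covariances are all true-score covariance, so they carry over unchanged; only the diagonal terms shrink to ρᵢσᵢ².
True-score variance = [2²·3.3²·0.64 + 2²·12.5²·0.86 + 3²·2.6²·0.68 + 2²·14.8²·0.64] + 1039.39 = 1167.49 + 1039.39 = 2206.88.
Reliability = 2206.88 / 2644.95 = 0.834.

0.834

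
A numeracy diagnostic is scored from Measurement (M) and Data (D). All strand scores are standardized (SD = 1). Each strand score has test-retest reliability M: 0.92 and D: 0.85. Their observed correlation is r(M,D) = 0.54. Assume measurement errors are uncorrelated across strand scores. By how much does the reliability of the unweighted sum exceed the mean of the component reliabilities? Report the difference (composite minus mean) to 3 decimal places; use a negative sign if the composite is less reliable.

0.040

Var(sum) = 2 + 1.08 = 3.08; true-score variance = 1.77 + 1.08 = 2.85; composite reliability = 0.9253.
Mean component reliability = 0.8850.
Difference = 0.9253 − 0.8850 = 0.040.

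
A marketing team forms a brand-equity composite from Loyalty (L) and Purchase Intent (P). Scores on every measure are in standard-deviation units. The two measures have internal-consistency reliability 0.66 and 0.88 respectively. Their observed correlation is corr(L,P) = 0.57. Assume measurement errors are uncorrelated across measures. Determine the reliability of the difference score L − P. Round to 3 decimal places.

Var(L−P) = 1 + 1 − 2·0.57 = 2 − 1.14 = 0.86.
Because errors are independent across components, Cov(Tᵢ,Tⱼ) = Cov(Xᵢ,Xⱼ); the off-diagonal part of the true-score variance is the same as above.
True-score variance = [0.66 + 0.88] − 1.14 = 1.54 − 1.14 = 0.4.
Reliability = 0.4 / 0.86 = 0.465.

0.465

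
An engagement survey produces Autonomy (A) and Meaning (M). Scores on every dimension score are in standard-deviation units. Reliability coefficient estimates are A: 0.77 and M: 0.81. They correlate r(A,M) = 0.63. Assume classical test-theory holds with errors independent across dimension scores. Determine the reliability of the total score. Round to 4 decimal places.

0.8712

Var(A+M) = 2 + 2·[0.63] = 2 + 1.26 = 3.26.
Under uncorrelated errors the observed covariances equal the true-score covariances, so only the own-variance terms attenuate.
True-score variance = [0.77 + 0.81] + 1.26 = 1.58 + 1.26 = 2.84.
Reliability = 2.84 / 3.26 = 0.8712.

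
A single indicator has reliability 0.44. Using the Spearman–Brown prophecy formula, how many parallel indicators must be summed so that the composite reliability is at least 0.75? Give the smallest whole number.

k ≥ ρ*(1−ρ₁)/(ρ₁(1−ρ*)) = 0.75·0.56 / (0.44·0.25) = 3.818.
Smallest integer k = 4.

4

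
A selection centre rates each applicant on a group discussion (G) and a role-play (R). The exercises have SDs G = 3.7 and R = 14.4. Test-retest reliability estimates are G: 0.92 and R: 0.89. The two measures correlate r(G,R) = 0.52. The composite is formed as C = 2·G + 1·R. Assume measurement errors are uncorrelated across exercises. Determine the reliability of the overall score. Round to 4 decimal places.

0.9271

Var(C) = 2²·3.7² + 14.4² + 2·[2·3.7·14.4·0.52] = 262.12 + 110.822 = 372.942.
Because errors are independent across components, Cov(Tᵢ,Tⱼ) = Cov(Xᵢ,Xⱼ); the off-diagonal part of the true-score variance is the same as above.
True-score variance = [2²·3.7²·0.92 + 14.4²·0.89] + 110.822 = 234.93 + 110.822 = 345.752.
Reliability = 345.752 / 372.942 = 0.9271.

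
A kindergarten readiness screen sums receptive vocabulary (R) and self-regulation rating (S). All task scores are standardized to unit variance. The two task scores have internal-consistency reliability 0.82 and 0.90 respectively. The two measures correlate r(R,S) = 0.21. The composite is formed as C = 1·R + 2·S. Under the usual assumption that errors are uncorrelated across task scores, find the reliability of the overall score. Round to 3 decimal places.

0.901

Var(C) = 1 + 2² + 2·[2·0.21] = 5 + 0.84 = 5.84.
Under uncorrelated errors the observed covariances equal the true-score covariances, so only the own-variance terms attenuate.
True-score variance = [0.82 + 2²·0.90] + 0.84 = 4.42 + 0.84 = 5.26.
Reliability = 5.26 / 5.84 = 0.901.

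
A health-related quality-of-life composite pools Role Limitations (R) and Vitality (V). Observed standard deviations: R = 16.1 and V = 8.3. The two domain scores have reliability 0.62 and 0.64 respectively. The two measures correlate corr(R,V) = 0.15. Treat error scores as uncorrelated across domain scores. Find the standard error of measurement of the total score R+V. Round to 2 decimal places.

Var(total) = 328.1 + 40.089 = 368.189.
True-score variance = 204.8 + 40.089 = 244.889, so reliability = 0.6651.
Error variance = 368.189 − 244.889 = 123.3; SEM = √123.3 = 11.10.

11.10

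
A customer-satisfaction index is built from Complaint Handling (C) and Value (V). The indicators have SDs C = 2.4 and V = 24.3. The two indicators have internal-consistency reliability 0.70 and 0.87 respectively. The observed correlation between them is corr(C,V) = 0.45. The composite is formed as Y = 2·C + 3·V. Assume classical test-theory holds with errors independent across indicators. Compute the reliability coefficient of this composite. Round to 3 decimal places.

0.877

Var(Y) = 2²·2.4² + 3²·24.3² + 2·[6·2.4·24.3·0.45] = 5337.45 + 314.928 = 5652.38.
Because errors are independent across components, Cov(Tᵢ,Tⱼ) = Cov(Xᵢ,Xⱼ); the off-diagonal part of the true-score variance is the same as above.
True-score variance = [2²·2.4²·0.70 + 3²·24.3²·0.87] + 314.928 = 4639.66 + 314.928 = 4954.59.
Reliability = 4954.59 / 5652.38 = 0.877.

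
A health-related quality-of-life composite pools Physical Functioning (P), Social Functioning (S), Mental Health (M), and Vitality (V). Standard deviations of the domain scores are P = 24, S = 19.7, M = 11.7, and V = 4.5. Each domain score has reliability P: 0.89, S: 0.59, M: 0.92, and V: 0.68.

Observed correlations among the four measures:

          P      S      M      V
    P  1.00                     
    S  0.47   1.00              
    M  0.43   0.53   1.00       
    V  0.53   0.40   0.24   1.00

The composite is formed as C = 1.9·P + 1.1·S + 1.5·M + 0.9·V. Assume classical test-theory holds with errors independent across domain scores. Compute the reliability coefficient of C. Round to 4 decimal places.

Var(C) = 1.9²·24² + 1.1²·19.7² + 1.5²·11.7² + 0.9²·4.5² + 2·[2.09·24·19.7·0.47 + 2.85·24·11.7·0.43 + 1.71·24·4.5·0.53 + 1.65·19.7·11.7·0.53 + 0.99·19.7·4.5·0.40 + 1.35·11.7·4.5·0.24] = 2873.35 + 2320.32 = 5193.67.
Under uncorrelated errors the observed covariances equal the true-score covariances, so only the own-variance terms attenuate.
True-score variance = [1.9²·24²·0.89 + 1.1²·19.7²·0.59 + 1.5²·11.7²·0.92 + 0.9²·4.5²·0.68] + 2320.32 = 2422.2 + 2320.32 = 4742.52.
Reliability = 4742.52 / 5193.67 = 0.9131.

0.9131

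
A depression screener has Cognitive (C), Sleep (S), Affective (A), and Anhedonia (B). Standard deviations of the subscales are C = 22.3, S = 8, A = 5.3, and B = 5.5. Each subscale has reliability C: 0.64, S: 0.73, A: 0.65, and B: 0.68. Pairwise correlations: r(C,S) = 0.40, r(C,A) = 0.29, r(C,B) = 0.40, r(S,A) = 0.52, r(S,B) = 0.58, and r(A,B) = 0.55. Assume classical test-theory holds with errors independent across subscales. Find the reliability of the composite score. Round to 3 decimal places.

0.796

Var(C+S+A+B) = 22.3² + 8² + 5.3² + 5.5² + 2·[22.3·8·0.40 + 22.3·5.3·0.29 + 22.3·5.5·0.40 + 8·5.3·0.52 + 8·5.5·0.58 + 5.3·5.5·0.55] = 619.63 + 436.591 = 1056.22.
Under uncorrelated errors the observed covariances equal the true-score covariances, so only the own-variance terms attenuate.
True-score variance = [22.3²·0.64 + 8²·0.73 + 5.3²·0.65 + 5.5²·0.68] + 436.591 = 403.814 + 436.591 = 840.405.
Reliability = 840.405 / 1056.22 = 0.796.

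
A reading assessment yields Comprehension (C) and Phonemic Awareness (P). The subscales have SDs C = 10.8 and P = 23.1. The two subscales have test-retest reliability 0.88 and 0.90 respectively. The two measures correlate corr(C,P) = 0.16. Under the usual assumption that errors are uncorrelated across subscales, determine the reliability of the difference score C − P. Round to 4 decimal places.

0.8819

Var(C−P) = 10.8² + 23.1² − 2·10.8·23.1·0.16 = 650.25 − 79.8336 = 570.416.
Under uncorrelated errors the observed covariances equal the true-score covariances, so only the own-variance terms attenuate.
True-score variance = [10.8²·0.88 + 23.1²·0.90] − 79.8336 = 582.892 − 79.8336 = 503.059.
Reliability = 503.059 / 570.416 = 0.8819.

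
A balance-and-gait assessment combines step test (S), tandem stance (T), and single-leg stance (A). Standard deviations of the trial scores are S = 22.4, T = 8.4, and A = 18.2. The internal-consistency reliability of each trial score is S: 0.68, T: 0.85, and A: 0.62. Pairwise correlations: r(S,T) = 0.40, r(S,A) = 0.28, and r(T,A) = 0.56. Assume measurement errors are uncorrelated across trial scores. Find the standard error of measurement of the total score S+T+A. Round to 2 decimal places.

17.23

Var(total) = 903.56 + 550.054 = 1453.61.
True-score variance = 606.542 + 550.054 = 1156.6, so reliability = 0.7957.
Error variance = 1453.61 − 1156.6 = 297.018; SEM = √297.018 = 17.23.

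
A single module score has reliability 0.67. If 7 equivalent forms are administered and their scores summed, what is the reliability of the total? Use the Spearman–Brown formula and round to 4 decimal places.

ρ_k = kρ / (1 + (k−1)ρ) = 7·0.67 / (1 + 6·0.67) = 4.690 / 5.020 = 0.9343.

0.9343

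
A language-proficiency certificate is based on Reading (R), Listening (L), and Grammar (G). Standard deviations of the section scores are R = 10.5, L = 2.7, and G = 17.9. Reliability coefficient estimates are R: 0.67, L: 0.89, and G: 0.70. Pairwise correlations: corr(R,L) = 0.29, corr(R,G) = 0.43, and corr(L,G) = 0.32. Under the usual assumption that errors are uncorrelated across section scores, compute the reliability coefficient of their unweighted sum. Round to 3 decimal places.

Var(R+L+G) = 10.5² + 2.7² + 17.9² + 2·[10.5·2.7·0.29 + 10.5·17.9·0.43 + 2.7·17.9·0.32] = 437.95 + 209.011 = 646.961.
With uncorrelated errors the cross-covariances are all true-score covariance, so they carry over unchanged; only the diagonal terms shrink to ρᵢσᵢ².
True-score variance = [10.5²·0.67 + 2.7²·0.89 + 17.9²·0.70] + 209.011 = 304.643 + 209.011 = 513.654.
Reliability = 513.654 / 646.961 = 0.794.

0.794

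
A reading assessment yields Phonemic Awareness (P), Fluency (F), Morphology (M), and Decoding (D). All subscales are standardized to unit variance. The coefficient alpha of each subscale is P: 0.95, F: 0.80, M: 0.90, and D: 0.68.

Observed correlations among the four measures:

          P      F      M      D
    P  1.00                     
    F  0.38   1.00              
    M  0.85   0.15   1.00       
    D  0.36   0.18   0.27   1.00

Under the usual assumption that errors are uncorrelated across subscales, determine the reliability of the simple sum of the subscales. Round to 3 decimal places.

0.920

Var(P+F+M+D) = 4 + 2·[0.38 + 0.85 + 0.36 + 0.15 + 0.18 + 0.27] = 4 + 4.38 = 8.38.
Because errors are independent across components, Cov(Tᵢ,Tⱼ) = Cov(Xᵢ,Xⱼ); the off-diagonal part of the true-score variance is the same as above.
True-score variance = [0.95 + 0.80 + 0.90 + 0.68] + 4.38 = 3.33 + 4.38 = 7.71.
Reliability = 7.71 / 8.38 = 0.920.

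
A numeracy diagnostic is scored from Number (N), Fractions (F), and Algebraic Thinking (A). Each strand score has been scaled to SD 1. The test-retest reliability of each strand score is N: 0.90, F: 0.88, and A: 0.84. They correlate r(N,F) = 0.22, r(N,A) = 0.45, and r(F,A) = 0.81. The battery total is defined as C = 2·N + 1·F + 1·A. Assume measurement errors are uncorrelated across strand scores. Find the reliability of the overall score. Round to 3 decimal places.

0.934

Var(C) = 2² + 1 + 1 + 2·[2·0.22 + 2·0.45 + 0.81] = 6 + 4.3 = 10.3.
With uncorrelated errors the cross-covariances are all true-score covariance, so they carry over unchanged; only the diagonal terms shrink to ρᵢσᵢ².
True-score variance = [2²·0.90 + 0.88 + 0.84] + 4.3 = 5.32 + 4.3 = 9.62.
Reliability = 9.62 / 10.3 = 0.934.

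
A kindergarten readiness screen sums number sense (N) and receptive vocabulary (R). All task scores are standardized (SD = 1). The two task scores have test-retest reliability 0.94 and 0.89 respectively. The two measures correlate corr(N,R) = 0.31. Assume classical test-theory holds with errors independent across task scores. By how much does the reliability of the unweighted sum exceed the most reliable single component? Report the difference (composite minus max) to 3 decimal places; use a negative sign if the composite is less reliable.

Var(sum) = 2 + 0.62 = 2.62; true-score variance = 1.83 + 0.62 = 2.45; composite reliability = 0.9351.
Max component reliability = 0.9400.
Difference = 0.9351 − 0.9400 = -0.005.

-0.005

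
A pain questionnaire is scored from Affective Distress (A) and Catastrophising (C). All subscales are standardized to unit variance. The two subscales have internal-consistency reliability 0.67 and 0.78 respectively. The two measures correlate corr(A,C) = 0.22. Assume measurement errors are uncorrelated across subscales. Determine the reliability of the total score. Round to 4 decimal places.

Var(A+C) = 2 + 2·[0.22] = 2 + 0.44 = 2.44.
Under uncorrelated errors the observed covariances equal the true-score covariances, so only the own-variance terms attenuate.
True-score variance = [0.67 + 0.78] + 0.44 = 1.45 + 0.44 = 1.89.
Reliability = 1.89 / 2.44 = 0.7746.

0.7746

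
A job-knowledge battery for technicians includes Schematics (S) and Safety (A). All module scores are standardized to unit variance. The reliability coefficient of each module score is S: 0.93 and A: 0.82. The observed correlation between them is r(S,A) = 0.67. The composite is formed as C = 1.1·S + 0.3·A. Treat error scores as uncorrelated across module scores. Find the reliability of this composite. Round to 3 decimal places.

0.942

Var(C) = 1.1² + 0.3² + 2·[0.33·0.67] = 1.3 + 0.4422 = 1.7422.
With uncorrelated errors the cross-covariances are all true-score covariance, so they carry over unchanged; only the diagonal terms shrink to ρᵢσᵢ².
True-score variance = [1.1²·0.93 + 0.3²·0.82] + 0.4422 = 1.1991 + 0.4422 = 1.6413.
Reliability = 1.6413 / 1.7422 = 0.942.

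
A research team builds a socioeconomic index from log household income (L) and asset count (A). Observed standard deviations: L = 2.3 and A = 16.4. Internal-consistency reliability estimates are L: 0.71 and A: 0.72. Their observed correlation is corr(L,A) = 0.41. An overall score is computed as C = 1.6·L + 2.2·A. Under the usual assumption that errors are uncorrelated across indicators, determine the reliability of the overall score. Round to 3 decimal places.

Var(C) = 1.6²·2.3² + 2.2²·16.4² + 2·[3.52·2.3·16.4·0.41] = 1315.31 + 108.875 = 1424.18.
Because errors are independent across components, Cov(Tᵢ,Tⱼ) = Cov(Xᵢ,Xⱼ); the off-diagonal part of the true-score variance is the same as above.
True-score variance = [1.6²·2.3²·0.71 + 2.2²·16.4²·0.72] + 108.875 = 946.887 + 108.875 = 1055.76.
Reliability = 1055.76 / 1424.18 = 0.741.

0.741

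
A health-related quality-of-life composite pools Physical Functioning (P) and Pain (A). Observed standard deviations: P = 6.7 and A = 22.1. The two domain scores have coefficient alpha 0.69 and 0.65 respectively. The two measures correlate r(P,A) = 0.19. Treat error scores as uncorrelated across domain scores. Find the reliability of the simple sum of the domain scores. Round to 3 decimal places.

0.686

Var(P+A) = 6.7² + 22.1² + 2·[6.7·22.1·0.19] = 533.3 + 56.2666 = 589.567.
With uncorrelated errors the cross-covariances are all true-score covariance, so they carry over unchanged; only the diagonal terms shrink to ρᵢσᵢ².
True-score variance = [6.7²·0.69 + 22.1²·0.65] + 56.2666 = 348.441 + 56.2666 = 404.707.
Reliability = 404.707 / 589.567 = 0.686.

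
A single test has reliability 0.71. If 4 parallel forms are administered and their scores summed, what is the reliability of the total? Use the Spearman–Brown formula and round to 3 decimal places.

ρ_k = kρ / (1 + (k−1)ρ) = 4·0.71 / (1 + 3·0.71) = 2.840 / 3.130 = 0.907.

0.907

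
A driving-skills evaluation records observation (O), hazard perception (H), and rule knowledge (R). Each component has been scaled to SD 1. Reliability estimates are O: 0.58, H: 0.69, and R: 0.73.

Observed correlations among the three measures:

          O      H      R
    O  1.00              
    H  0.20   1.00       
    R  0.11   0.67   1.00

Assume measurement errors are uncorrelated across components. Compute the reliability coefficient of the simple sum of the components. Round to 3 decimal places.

0.798

Var(O+H+R) = 3 + 2·[0.20 + 0.11 + 0.67] = 3 + 1.96 = 4.96.
With uncorrelated errors the cross-covariances are all true-score covariance, so they carry over unchanged; only the diagonal terms shrink to ρᵢσᵢ².
True-score variance = [0.58 + 0.69 + 0.73] + 1.96 = 2 + 1.96 = 3.96.
Reliability = 3.96 / 4.96 = 0.798.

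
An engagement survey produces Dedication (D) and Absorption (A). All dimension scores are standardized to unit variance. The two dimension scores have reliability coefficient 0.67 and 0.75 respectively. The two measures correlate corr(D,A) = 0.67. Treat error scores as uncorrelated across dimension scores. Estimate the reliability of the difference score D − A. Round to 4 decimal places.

0.1212

Var(D−A) = 1 + 1 − 2·0.67 = 2 − 1.34 = 0.66.
Because errors are independent across components, Cov(Tᵢ,Tⱼ) = Cov(Xᵢ,Xⱼ); the off-diagonal part of the true-score variance is the same as above.
True-score variance = [0.67 + 0.75] − 1.34 = 1.42 − 1.34 = 0.08.
Reliability = 0.08 / 0.66 = 0.1212.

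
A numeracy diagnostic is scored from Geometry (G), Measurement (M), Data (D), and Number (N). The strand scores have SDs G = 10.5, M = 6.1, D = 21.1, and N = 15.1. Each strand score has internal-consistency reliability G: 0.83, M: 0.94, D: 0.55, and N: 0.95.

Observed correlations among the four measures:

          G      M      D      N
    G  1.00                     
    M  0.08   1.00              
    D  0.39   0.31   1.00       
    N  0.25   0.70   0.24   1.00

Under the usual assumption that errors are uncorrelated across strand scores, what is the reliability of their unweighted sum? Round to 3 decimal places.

0.839

Var(G+M+D+N) = 10.5² + 6.1² + 21.1² + 15.1² + 2·[10.5·6.1·0.08 + 10.5·21.1·0.39 + 10.5·15.1·0.25 + 6.1·21.1·0.31 + 6.1·15.1·0.70 + 21.1·15.1·0.24] = 820.68 + 624.019 = 1444.7.
With uncorrelated errors the cross-covariances are all true-score covariance, so they carry over unchanged; only the diagonal terms shrink to ρᵢσᵢ².
True-score variance = [10.5²·0.83 + 6.1²·0.94 + 21.1²·0.55 + 15.1²·0.95] + 624.019 = 587.96 + 624.019 = 1211.98.
Reliability = 1211.98 / 1444.7 = 0.839.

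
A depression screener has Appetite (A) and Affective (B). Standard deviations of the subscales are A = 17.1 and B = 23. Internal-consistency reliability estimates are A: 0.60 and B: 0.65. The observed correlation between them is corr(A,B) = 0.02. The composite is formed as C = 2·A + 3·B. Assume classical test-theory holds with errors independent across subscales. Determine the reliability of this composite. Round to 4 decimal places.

0.6458

Var(C) = 2²·17.1² + 3²·23² + 2·[6·17.1·23·0.02] = 5930.64 + 94.392 = 6025.03.
With uncorrelated errors the cross-covariances are all true-score covariance, so they carry over unchanged; only the diagonal terms shrink to ρᵢσᵢ².
True-score variance = [2²·17.1²·0.60 + 3²·23²·0.65] + 94.392 = 3796.43 + 94.392 = 3890.83.
Reliability = 3890.83 / 6025.03 = 0.6458.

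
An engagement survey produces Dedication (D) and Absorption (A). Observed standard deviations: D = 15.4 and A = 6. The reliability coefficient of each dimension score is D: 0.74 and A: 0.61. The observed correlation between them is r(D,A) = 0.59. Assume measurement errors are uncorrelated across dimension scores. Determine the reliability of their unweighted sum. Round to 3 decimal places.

Var(D+A) = 15.4² + 6² + 2·[15.4·6·0.59] = 273.16 + 109.032 = 382.192.
Under uncorrelated errors the observed covariances equal the true-score covariances, so only the own-variance terms attenuate.
True-score variance = [15.4²·0.74 + 6²·0.61] + 109.032 = 197.458 + 109.032 = 306.49.
Reliability = 306.49 / 382.192 = 0.802.

0.802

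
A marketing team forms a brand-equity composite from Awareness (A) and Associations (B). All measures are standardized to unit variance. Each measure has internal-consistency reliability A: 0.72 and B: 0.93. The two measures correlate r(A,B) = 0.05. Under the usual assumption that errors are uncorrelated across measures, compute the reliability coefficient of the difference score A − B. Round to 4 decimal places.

Var(A−B) = 1 + 1 − 2·0.05 = 2 − 0.1 = 1.9.
With uncorrelated errors the cross-covariances are all true-score covariance, so they carry over unchanged; only the diagonal terms shrink to ρᵢσᵢ².
True-score variance = [0.72 + 0.93] − 0.1 = 1.65 − 0.1 = 1.55.
Reliability = 1.55 / 1.9 = 0.8158.

0.8158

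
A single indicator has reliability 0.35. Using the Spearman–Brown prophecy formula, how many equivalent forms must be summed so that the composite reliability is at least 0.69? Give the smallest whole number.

5

k ≥ ρ*(1−ρ₁)/(ρ₁(1−ρ*)) = 0.69·0.65 / (0.35·0.31) = 4.134.
Smallest integer k = 5.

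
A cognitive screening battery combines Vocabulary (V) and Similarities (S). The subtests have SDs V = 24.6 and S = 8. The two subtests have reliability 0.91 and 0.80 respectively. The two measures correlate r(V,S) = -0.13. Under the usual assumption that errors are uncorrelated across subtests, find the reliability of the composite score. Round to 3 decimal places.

0.891

Var(V+S) = 24.6² + 8² + 2·[24.6·8·(-0.13)] = 669.16 − 51.168 = 617.992.
Because errors are independent across components, Cov(Tᵢ,Tⱼ) = Cov(Xᵢ,Xⱼ); the off-diagonal part of the true-score variance is the same as above.
True-score variance = [24.6²·0.91 + 8²·0.80] − 51.168 = 601.896 − 51.168 = 550.728.
Reliability = 550.728 / 617.992 = 0.891.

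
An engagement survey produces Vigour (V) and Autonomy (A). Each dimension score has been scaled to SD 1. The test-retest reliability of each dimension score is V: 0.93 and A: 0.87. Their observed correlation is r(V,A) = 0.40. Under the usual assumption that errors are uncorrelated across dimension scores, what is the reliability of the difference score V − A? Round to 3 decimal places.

0.833

Var(V−A) = 1 + 1 − 2·0.40 = 2 − 0.8 = 1.2.
Because errors are independent across components, Cov(Tᵢ,Tⱼ) = Cov(Xᵢ,Xⱼ); the off-diagonal part of the true-score variance is the same as above.
True-score variance = [0.93 + 0.87] − 0.8 = 1.8 − 0.8 = 1.
Reliability = 1 / 1.2 = 0.833.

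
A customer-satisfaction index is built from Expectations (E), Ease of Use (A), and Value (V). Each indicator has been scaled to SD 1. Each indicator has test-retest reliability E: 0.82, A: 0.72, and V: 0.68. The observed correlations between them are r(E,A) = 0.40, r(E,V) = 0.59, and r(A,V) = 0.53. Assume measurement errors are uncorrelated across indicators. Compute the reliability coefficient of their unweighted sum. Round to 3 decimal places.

Var(E+A+V) = 3 + 2·[0.40 + 0.59 + 0.53] = 3 + 3.04 = 6.04.
With uncorrelated errors the cross-covariances are all true-score covariance, so they carry over unchanged; only the diagonal terms shrink to ρᵢσᵢ².
True-score variance = [0.82 + 0.72 + 0.68] + 3.04 = 2.22 + 3.04 = 5.26.
Reliability = 5.26 / 6.04 = 0.871.

0.871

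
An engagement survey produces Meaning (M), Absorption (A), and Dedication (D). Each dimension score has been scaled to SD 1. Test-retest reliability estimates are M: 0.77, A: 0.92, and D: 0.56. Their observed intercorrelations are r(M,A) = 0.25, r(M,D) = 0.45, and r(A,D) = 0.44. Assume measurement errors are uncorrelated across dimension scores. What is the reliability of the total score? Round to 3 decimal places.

0.858

Var(M+A+D) = 3 + 2·[0.25 + 0.45 + 0.44] = 3 + 2.28 = 5.28.
Because errors are independent across components, Cov(Tᵢ,Tⱼ) = Cov(Xᵢ,Xⱼ); the off-diagonal part of the true-score variance is the same as above.
True-score variance = [0.77 + 0.92 + 0.56] + 2.28 = 2.25 + 2.28 = 4.53.
Reliability = 4.53 / 5.28 = 0.858.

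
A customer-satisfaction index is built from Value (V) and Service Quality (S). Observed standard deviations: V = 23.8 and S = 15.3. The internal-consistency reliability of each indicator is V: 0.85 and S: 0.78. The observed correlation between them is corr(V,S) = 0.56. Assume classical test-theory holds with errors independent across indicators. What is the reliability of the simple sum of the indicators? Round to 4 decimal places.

Var(V+S) = 23.8² + 15.3² + 2·[23.8·15.3·0.56] = 800.53 + 407.837 = 1208.37.
Under uncorrelated errors the observed covariances equal the true-score covariances, so only the own-variance terms attenuate.
True-score variance = [23.8²·0.85 + 15.3²·0.78] + 407.837 = 664.064 + 407.837 = 1071.9.
Reliability = 1071.9 / 1208.37 = 0.8871.

0.8871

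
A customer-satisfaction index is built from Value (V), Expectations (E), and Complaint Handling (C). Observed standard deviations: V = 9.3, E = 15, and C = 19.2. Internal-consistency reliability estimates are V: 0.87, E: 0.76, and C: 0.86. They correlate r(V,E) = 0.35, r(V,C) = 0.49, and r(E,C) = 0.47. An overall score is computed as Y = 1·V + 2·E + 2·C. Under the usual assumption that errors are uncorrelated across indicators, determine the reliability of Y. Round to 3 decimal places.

0.894

Var(Y) = 9.3² + 2²·15² + 2²·19.2² + 2·[2·9.3·15·0.35 + 2·9.3·19.2·0.49 + 4·15·19.2·0.47] = 2461.05 + 1628.16 = 4089.21.
Because errors are independent across components, Cov(Tᵢ,Tⱼ) = Cov(Xᵢ,Xⱼ); the off-diagonal part of the true-score variance is the same as above.
True-score variance = [9.3²·0.87 + 2²·15²·0.76 + 2²·19.2²·0.86] + 1628.16 = 2027.37 + 1628.16 = 3655.53.
Reliability = 3655.53 / 4089.21 = 0.894.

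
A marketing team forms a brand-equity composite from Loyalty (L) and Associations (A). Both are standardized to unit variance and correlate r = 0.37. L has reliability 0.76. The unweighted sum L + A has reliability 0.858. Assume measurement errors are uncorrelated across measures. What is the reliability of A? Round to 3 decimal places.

0.851

Var(L+A) = 2 + 2·0.37 = 2.740.
True-score variance = ρ_L + ρ_A + 2·0.37, so 0.858 = (0.76 + ρ_A + 0.74) / 2.740.
ρ_A = 0.858·2.740 − 0.76 − 0.74 = 0.851.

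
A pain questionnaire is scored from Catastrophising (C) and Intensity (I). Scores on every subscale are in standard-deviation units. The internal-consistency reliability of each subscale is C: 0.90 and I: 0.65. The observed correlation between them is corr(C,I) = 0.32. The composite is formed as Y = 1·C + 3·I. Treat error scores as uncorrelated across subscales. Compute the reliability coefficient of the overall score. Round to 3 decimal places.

Var(Y) = 1 + 3² + 2·[3·0.32] = 10 + 1.92 = 11.92.
Because errors are independent across components, Cov(Tᵢ,Tⱼ) = Cov(Xᵢ,Xⱼ); the off-diagonal part of the true-score variance is the same as above.
True-score variance = [0.90 + 3²·0.65] + 1.92 = 6.75 + 1.92 = 8.67.
Reliability = 8.67 / 11.92 = 0.727.

0.727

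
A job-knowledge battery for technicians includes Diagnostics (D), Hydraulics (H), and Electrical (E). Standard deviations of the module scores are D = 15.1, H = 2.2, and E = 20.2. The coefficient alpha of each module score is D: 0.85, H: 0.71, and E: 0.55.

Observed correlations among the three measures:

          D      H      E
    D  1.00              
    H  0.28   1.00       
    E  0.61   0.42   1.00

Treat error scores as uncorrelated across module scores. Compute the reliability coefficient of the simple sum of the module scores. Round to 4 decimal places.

Var(D+H+E) = 15.1² + 2.2² + 20.2² + 2·[15.1·2.2·0.28 + 15.1·20.2·0.61 + 2.2·20.2·0.42] = 640.89 + 428.057 = 1068.95.
With uncorrelated errors the cross-covariances are all true-score covariance, so they carry over unchanged; only the diagonal terms shrink to ρᵢσᵢ².
True-score variance = [15.1²·0.85 + 2.2²·0.71 + 20.2²·0.55] + 428.057 = 421.667 + 428.057 = 849.724.
Reliability = 849.724 / 1068.95 = 0.7949.

0.7949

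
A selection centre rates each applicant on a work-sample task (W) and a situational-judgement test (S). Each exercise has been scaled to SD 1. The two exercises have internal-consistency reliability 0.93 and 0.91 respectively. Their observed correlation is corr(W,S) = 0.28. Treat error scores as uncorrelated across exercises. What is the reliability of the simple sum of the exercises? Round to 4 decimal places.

Var(W+S) = 2 + 2·[0.28] = 2 + 0.56 = 2.56.
With uncorrelated errors the cross-covariances are all true-score covariance, so they carry over unchanged; only the diagonal terms shrink to ρᵢσᵢ².
True-score variance = [0.93 + 0.91] + 0.56 = 1.84 + 0.56 = 2.4.
Reliability = 2.4 / 2.56 = 0.9375.

0.9375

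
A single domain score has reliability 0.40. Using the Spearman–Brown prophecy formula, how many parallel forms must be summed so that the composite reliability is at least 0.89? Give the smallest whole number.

13

k ≥ ρ*(1−ρ₁)/(ρ₁(1−ρ*)) = 0.89·0.60 / (0.40·0.11) = 12.136.
Smallest integer k = 13.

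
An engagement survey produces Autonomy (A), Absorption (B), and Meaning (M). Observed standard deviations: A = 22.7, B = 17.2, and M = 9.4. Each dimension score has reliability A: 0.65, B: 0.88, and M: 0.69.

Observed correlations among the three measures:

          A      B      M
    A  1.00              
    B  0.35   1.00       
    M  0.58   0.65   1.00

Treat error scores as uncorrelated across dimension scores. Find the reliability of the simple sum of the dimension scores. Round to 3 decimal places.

0.851

Var(A+B+M) = 22.7² + 17.2² + 9.4² + 2·[22.7·17.2·0.35 + 22.7·9.4·0.58 + 17.2·9.4·0.65] = 899.49 + 731.013 = 1630.5.
Under uncorrelated errors the observed covariances equal the true-score covariances, so only the own-variance terms attenuate.
True-score variance = [22.7²·0.65 + 17.2²·0.88 + 9.4²·0.69] + 731.013 = 656.246 + 731.013 = 1387.26.
Reliability = 1387.26 / 1630.5 = 0.851.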